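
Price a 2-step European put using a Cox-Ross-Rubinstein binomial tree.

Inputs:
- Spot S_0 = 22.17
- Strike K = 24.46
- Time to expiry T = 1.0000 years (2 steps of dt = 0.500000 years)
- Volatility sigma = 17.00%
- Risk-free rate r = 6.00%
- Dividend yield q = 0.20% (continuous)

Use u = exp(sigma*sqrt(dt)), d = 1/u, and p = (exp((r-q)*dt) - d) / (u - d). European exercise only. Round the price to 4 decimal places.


Answer: Price = V(0,0) = 2.1431

Derivation:
dt = T/N = 0.500000
u = exp(sigma*sqrt(dt)) = 1.127732; d = 1/u = 0.886736
p = (exp((r-q)*dt) - d) / (u - d) = 0.592080
Discount per step: exp(-r*dt) = 0.970446
Stock lattice S(k, i) with i counting down-moves:
  k=0: S(0,0) = 22.1700
  k=1: S(1,0) = 25.0018; S(1,1) = 19.6589
  k=2: S(2,0) = 28.1953; S(2,1) = 22.1700; S(2,2) = 17.4323
Terminal payoffs V(N, i) = max(K - S_T, 0):
  V(2,0) = 0.000000; V(2,1) = 2.290000; V(2,2) = 7.027719
Backward induction: V(k, i) = exp(-r*dt) * [p * V(k+1, i) + (1-p) * V(k+1, i+1)].
  V(1,0) = exp(-r*dt) * [p*0.000000 + (1-p)*2.290000] = 0.906529
  V(1,1) = exp(-r*dt) * [p*2.290000 + (1-p)*7.027719] = 4.097813
  V(0,0) = exp(-r*dt) * [p*0.906529 + (1-p)*4.097813] = 2.143052


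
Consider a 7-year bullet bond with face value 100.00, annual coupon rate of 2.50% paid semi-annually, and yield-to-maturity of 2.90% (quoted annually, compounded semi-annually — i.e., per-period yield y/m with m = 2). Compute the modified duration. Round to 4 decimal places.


Answer: Modified duration = 6.3642

Derivation:
Coupon per period c = face * coupon_rate / m = 1.250000
Periods per year m = 2; per-period yield y/m = 0.014500
Number of cashflows N = 14
Cashflows (t years, CF_t, discount factor 1/(1+y/m)^(m*t), PV):
  t = 0.5000: CF_t = 1.250000, DF = 0.985707, PV = 1.232134
  t = 1.0000: CF_t = 1.250000, DF = 0.971619, PV = 1.214523
  t = 1.5000: CF_t = 1.250000, DF = 0.957732, PV = 1.197165
  t = 2.0000: CF_t = 1.250000, DF = 0.944043, PV = 1.180054
  t = 2.5000: CF_t = 1.250000, DF = 0.930550, PV = 1.163188
  t = 3.0000: CF_t = 1.250000, DF = 0.917250, PV = 1.146562
  t = 3.5000: CF_t = 1.250000, DF = 0.904140, PV = 1.130175
  t = 4.0000: CF_t = 1.250000, DF = 0.891217, PV = 1.114022
  t = 4.5000: CF_t = 1.250000, DF = 0.878479, PV = 1.098099
  t = 5.0000: CF_t = 1.250000, DF = 0.865923, PV = 1.082404
  t = 5.5000: CF_t = 1.250000, DF = 0.853547, PV = 1.066934
  t = 6.0000: CF_t = 1.250000, DF = 0.841347, PV = 1.051684
  t = 6.5000: CF_t = 1.250000, DF = 0.829322, PV = 1.036653
  t = 7.0000: CF_t = 101.250000, DF = 0.817469, PV = 82.768734
Price P = sum_t PV_t = 97.482331
First compute Macaulay numerator sum_t t * PV_t:
  t * PV_t at t = 0.5000: 0.616067
  t * PV_t at t = 1.0000: 1.214523
  t * PV_t at t = 1.5000: 1.795747
  t * PV_t at t = 2.0000: 2.360108
  t * PV_t at t = 2.5000: 2.907969
  t * PV_t at t = 3.0000: 3.439687
  t * PV_t at t = 3.5000: 3.955612
  t * PV_t at t = 4.0000: 4.456086
  t * PV_t at t = 4.5000: 4.941446
  t * PV_t at t = 5.0000: 5.412021
  t * PV_t at t = 5.5000: 5.868136
  t * PV_t at t = 6.0000: 6.310106
  t * PV_t at t = 6.5000: 6.738244
  t * PV_t at t = 7.0000: 579.381138
Macaulay duration D = 629.396890 / 97.482331 = 6.456523
Modified duration = D / (1 + y/m) = 6.456523 / (1 + 0.014500) = 6.364241


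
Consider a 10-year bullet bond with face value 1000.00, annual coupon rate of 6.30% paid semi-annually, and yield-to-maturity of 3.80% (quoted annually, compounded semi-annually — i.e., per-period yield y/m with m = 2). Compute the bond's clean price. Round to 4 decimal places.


Coupon per period c = face * coupon_rate / m = 31.500000
Periods per year m = 2; per-period yield y/m = 0.019000
Number of cashflows N = 20
Cashflows (t years, CF_t, discount factor 1/(1+y/m)^(m*t), PV):
  t = 0.5000: CF_t = 31.500000, DF = 0.981354, PV = 30.912659
  t = 1.0000: CF_t = 31.500000, DF = 0.963056, PV = 30.336270
  t = 1.5000: CF_t = 31.500000, DF = 0.945099, PV = 29.770628
  t = 2.0000: CF_t = 31.500000, DF = 0.927477, PV = 29.215533
  t = 2.5000: CF_t = 31.500000, DF = 0.910184, PV = 28.670788
  t = 3.0000: CF_t = 31.500000, DF = 0.893213, PV = 28.136200
  t = 3.5000: CF_t = 31.500000, DF = 0.876558, PV = 27.611580
  t = 4.0000: CF_t = 31.500000, DF = 0.860214, PV = 27.096742
  t = 4.5000: CF_t = 31.500000, DF = 0.844175, PV = 26.591504
  t = 5.0000: CF_t = 31.500000, DF = 0.828434, PV = 26.095686
  t = 5.5000: CF_t = 31.500000, DF = 0.812988, PV = 25.609113
  t = 6.0000: CF_t = 31.500000, DF = 0.797829, PV = 25.131612
  t = 6.5000: CF_t = 31.500000, DF = 0.782953, PV = 24.663015
  t = 7.0000: CF_t = 31.500000, DF = 0.768354, PV = 24.203155
  t = 7.5000: CF_t = 31.500000, DF = 0.754028, PV = 23.751869
  t = 8.0000: CF_t = 31.500000, DF = 0.739968, PV = 23.308998
  t = 8.5000: CF_t = 31.500000, DF = 0.726171, PV = 22.874385
  t = 9.0000: CF_t = 31.500000, DF = 0.712631, PV = 22.447875
  t = 9.5000: CF_t = 31.500000, DF = 0.699343, PV = 22.029318
  t = 10.0000: CF_t = 1031.500000, DF = 0.686304, PV = 707.922233
Price P = sum_t PV_t = 1206.379166

Answer: Price = 1206.3792


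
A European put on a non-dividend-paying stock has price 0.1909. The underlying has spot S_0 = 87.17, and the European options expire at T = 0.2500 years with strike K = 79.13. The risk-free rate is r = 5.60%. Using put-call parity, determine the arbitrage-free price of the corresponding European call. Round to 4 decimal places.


Put-call parity: C - P = S_0 * exp(-qT) - K * exp(-rT).
S_0 * exp(-qT) = 87.1700 * 1.00000000 = 87.17000000
K * exp(-rT) = 79.1300 * 0.98609754 = 78.02989868
C = P + S*exp(-qT) - K*exp(-rT)
C = 0.1909 + 87.17000000 - 78.02989868 = 9.3310

Answer: Call price = 9.3310


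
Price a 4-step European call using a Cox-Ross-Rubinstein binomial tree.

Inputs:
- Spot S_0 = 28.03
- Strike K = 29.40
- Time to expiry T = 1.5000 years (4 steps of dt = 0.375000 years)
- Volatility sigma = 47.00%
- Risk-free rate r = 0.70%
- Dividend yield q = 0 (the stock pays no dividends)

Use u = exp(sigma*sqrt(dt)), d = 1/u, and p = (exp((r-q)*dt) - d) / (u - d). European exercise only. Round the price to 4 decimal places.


Answer: Price = V(0,0) = 5.7871

Derivation:
dt = T/N = 0.375000
u = exp(sigma*sqrt(dt)) = 1.333511; d = 1/u = 0.749900
p = (exp((r-q)*dt) - d) / (u - d) = 0.433043
Discount per step: exp(-r*dt) = 0.997378
Stock lattice S(k, i) with i counting down-moves:
  k=0: S(0,0) = 28.0300
  k=1: S(1,0) = 37.3783; S(1,1) = 21.0197
  k=2: S(2,0) = 49.8444; S(2,1) = 28.0300; S(2,2) = 15.7627
  k=3: S(3,0) = 66.4680; S(3,1) = 37.3783; S(3,2) = 21.0197; S(3,3) = 11.8204
  k=4: S(4,0) = 88.6358; S(4,1) = 49.8444; S(4,2) = 28.0300; S(4,3) = 15.7627; S(4,4) = 8.8642
Terminal payoffs V(N, i) = max(S_T - K, 0):
  V(4,0) = 59.235774; V(4,1) = 20.444365; V(4,2) = 0.000000; V(4,3) = 0.000000; V(4,4) = 0.000000
Backward induction: V(k, i) = exp(-r*dt) * [p * V(k+1, i) + (1-p) * V(k+1, i+1)].
  V(3,0) = exp(-r*dt) * [p*59.235774 + (1-p)*20.444365] = 37.145065
  V(3,1) = exp(-r*dt) * [p*20.444365 + (1-p)*0.000000] = 8.830072
  V(3,2) = exp(-r*dt) * [p*0.000000 + (1-p)*0.000000] = 0.000000
  V(3,3) = exp(-r*dt) * [p*0.000000 + (1-p)*0.000000] = 0.000000
  V(2,0) = exp(-r*dt) * [p*37.145065 + (1-p)*8.830072] = 21.036379
  V(2,1) = exp(-r*dt) * [p*8.830072 + (1-p)*0.000000] = 3.813774
  V(2,2) = exp(-r*dt) * [p*0.000000 + (1-p)*0.000000] = 0.000000
  V(1,0) = exp(-r*dt) * [p*21.036379 + (1-p)*3.813774] = 11.242346
  V(1,1) = exp(-r*dt) * [p*3.813774 + (1-p)*0.000000] = 1.647197
  V(0,0) = exp(-r*dt) * [p*11.242346 + (1-p)*1.647197] = 5.787094


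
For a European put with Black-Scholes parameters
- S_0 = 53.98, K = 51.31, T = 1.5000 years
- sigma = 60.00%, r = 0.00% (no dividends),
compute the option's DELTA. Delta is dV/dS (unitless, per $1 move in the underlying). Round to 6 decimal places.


d1 = 0.4364554476; d2 = -0.2983914752
phi(d1) = 0.3626978313; exp(-qT) = 1.0000000000; exp(-rT) = 1.0000000000
N(-d1) = 0.3312531585
Delta = -exp(-qT) * N(-d1) = -1.0000000000 * 0.3312531585 = -0.331253

Answer: Delta = -0.331253


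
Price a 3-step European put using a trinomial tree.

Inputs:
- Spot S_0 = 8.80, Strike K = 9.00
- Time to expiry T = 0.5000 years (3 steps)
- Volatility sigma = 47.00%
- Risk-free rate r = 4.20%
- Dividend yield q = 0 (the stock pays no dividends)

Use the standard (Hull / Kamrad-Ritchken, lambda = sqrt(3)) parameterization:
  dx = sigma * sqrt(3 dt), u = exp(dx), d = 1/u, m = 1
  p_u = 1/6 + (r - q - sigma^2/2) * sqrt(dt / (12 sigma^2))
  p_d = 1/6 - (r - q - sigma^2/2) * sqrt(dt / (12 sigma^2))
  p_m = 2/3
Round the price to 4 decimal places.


Answer: Price = V(0,0) = 1.0957

Derivation:
dt = T/N = 0.166667; dx = sigma*sqrt(3*dt) = 0.332340
u = exp(dx) = 1.394227; d = 1/u = 0.717243
p_u = 0.149503, p_m = 0.666667, p_d = 0.183830
Discount per step: exp(-r*dt) = 0.993024
Stock lattice S(k, j) with j the centered position index:
  k=0: S(0,+0) = 8.8000
  k=1: S(1,-1) = 6.3117; S(1,+0) = 8.8000; S(1,+1) = 12.2692
  k=2: S(2,-2) = 4.5271; S(2,-1) = 6.3117; S(2,+0) = 8.8000; S(2,+1) = 12.2692; S(2,+2) = 17.1060
  k=3: S(3,-3) = 3.2470; S(3,-2) = 4.5271; S(3,-1) = 6.3117; S(3,+0) = 8.8000; S(3,+1) = 12.2692; S(3,+2) = 17.1060; S(3,+3) = 23.8497
Terminal payoffs V(N, j) = max(K - S_T, 0):
  V(3,-3) = 5.753001; V(3,-2) = 4.472946; V(3,-1) = 2.688259; V(3,+0) = 0.200000; V(3,+1) = 0.000000; V(3,+2) = 0.000000; V(3,+3) = 0.000000
Backward induction: V(k, j) = exp(-r*dt) * [p_u * V(k+1, j+1) + p_m * V(k+1, j) + p_d * V(k+1, j-1)]
  V(2,-2) = exp(-r*dt) * [p_u*2.688259 + p_m*4.472946 + p_d*5.753001] = 4.410461
  V(2,-1) = exp(-r*dt) * [p_u*0.200000 + p_m*2.688259 + p_d*4.472946] = 2.625891
  V(2,+0) = exp(-r*dt) * [p_u*0.000000 + p_m*0.200000 + p_d*2.688259] = 0.623140
  V(2,+1) = exp(-r*dt) * [p_u*0.000000 + p_m*0.000000 + p_d*0.200000] = 0.036510
  V(2,+2) = exp(-r*dt) * [p_u*0.000000 + p_m*0.000000 + p_d*0.000000] = 0.000000
  V(1,-1) = exp(-r*dt) * [p_u*0.623140 + p_m*2.625891 + p_d*4.410461] = 2.636015
  V(1,+0) = exp(-r*dt) * [p_u*0.036510 + p_m*0.623140 + p_d*2.625891] = 0.897300
  V(1,+1) = exp(-r*dt) * [p_u*0.000000 + p_m*0.036510 + p_d*0.623140] = 0.137923
  V(0,+0) = exp(-r*dt) * [p_u*0.137923 + p_m*0.897300 + p_d*2.636015] = 1.095702


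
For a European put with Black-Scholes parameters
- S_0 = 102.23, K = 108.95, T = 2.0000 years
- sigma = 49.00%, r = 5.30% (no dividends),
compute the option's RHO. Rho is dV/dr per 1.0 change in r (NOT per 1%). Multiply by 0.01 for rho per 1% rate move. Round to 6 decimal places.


Answer: Rho = -120.006603

Derivation:
d1 = 0.4075765152; d2 = -0.2853881304
phi(d1) = 0.3671452102; exp(-qT) = 1.0000000000; exp(-rT) = 0.8994246481
N(-d2) = 0.6123265999
Rho = -K*T*exp(-rT)*N(-d2) = -108.9500 * 2.0000 * 0.8994246481 * 0.6123265999 = -120.006603


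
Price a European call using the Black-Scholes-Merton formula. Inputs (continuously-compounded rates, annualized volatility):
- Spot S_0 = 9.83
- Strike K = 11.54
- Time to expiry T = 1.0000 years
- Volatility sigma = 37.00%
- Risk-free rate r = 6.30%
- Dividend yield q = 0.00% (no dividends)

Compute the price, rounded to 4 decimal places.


d1 = (ln(S/K) + (r - q + 0.5*sigma^2) * T) / (sigma * sqrt(T)) = -0.07819007
d2 = d1 - sigma * sqrt(T) = -0.44819007
exp(-rT) = 0.93894347; exp(-qT) = 1.00000000
C = S_0 * exp(-qT) * N(d1) - K * exp(-rT) * N(d2)
N(d1) = 0.46883843; N(d2) = 0.32700801
C = 9.8300 * 1.00000000 * 0.46883843 - 11.5400 * 0.93894347 * 0.32700801 = 1.0654

Answer: Price = 1.0654


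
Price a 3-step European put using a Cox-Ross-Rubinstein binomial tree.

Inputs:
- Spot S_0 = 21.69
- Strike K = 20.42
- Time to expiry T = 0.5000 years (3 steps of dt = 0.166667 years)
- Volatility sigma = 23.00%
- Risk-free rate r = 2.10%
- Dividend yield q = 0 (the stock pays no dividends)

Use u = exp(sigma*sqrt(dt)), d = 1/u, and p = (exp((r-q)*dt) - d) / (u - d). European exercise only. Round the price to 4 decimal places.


Answer: Price = V(0,0) = 0.7686

Derivation:
dt = T/N = 0.166667
u = exp(sigma*sqrt(dt)) = 1.098447; d = 1/u = 0.910376
p = (exp((r-q)*dt) - d) / (u - d) = 0.495186
Discount per step: exp(-r*dt) = 0.996506
Stock lattice S(k, i) with i counting down-moves:
  k=0: S(0,0) = 21.6900
  k=1: S(1,0) = 23.8253; S(1,1) = 19.7461
  k=2: S(2,0) = 26.1708; S(2,1) = 21.6900; S(2,2) = 17.9764
  k=3: S(3,0) = 28.7473; S(3,1) = 23.8253; S(3,2) = 19.7461; S(3,3) = 16.3652
Terminal payoffs V(N, i) = max(K - S_T, 0):
  V(3,0) = 0.000000; V(3,1) = 0.000000; V(3,2) = 0.673935; V(3,3) = 4.054753
Backward induction: V(k, i) = exp(-r*dt) * [p * V(k+1, i) + (1-p) * V(k+1, i+1)].
  V(2,0) = exp(-r*dt) * [p*0.000000 + (1-p)*0.000000] = 0.000000
  V(2,1) = exp(-r*dt) * [p*0.000000 + (1-p)*0.673935] = 0.339024
  V(2,2) = exp(-r*dt) * [p*0.673935 + (1-p)*4.054753] = 2.372303
  V(1,0) = exp(-r*dt) * [p*0.000000 + (1-p)*0.339024] = 0.170546
  V(1,1) = exp(-r*dt) * [p*0.339024 + (1-p)*2.372303] = 1.360682
  V(0,0) = exp(-r*dt) * [p*0.170546 + (1-p)*1.360682] = 0.768649


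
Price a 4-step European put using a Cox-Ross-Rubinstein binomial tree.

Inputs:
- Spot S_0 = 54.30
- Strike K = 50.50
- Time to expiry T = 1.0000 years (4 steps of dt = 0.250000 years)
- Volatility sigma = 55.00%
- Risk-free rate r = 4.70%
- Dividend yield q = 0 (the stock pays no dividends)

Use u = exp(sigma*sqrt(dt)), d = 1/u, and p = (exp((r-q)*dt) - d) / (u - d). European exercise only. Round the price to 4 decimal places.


dt = T/N = 0.250000
u = exp(sigma*sqrt(dt)) = 1.316531; d = 1/u = 0.759572
p = (exp((r-q)*dt) - d) / (u - d) = 0.452901
Discount per step: exp(-r*dt) = 0.988319
Stock lattice S(k, i) with i counting down-moves:
  k=0: S(0,0) = 54.3000
  k=1: S(1,0) = 71.4876; S(1,1) = 41.2448
  k=2: S(2,0) = 94.1156; S(2,1) = 54.3000; S(2,2) = 31.3284
  k=3: S(3,0) = 123.9061; S(3,1) = 71.4876; S(3,2) = 41.2448; S(3,3) = 23.7962
  k=4: S(4,0) = 163.1262; S(4,1) = 94.1156; S(4,2) = 54.3000; S(4,3) = 31.3284; S(4,4) = 18.0749
Terminal payoffs V(N, i) = max(K - S_T, 0):
  V(4,0) = 0.000000; V(4,1) = 0.000000; V(4,2) = 0.000000; V(4,3) = 19.171625; V(4,4) = 32.425100
Backward induction: V(k, i) = exp(-r*dt) * [p * V(k+1, i) + (1-p) * V(k+1, i+1)].
  V(3,0) = exp(-r*dt) * [p*0.000000 + (1-p)*0.000000] = 0.000000
  V(3,1) = exp(-r*dt) * [p*0.000000 + (1-p)*0.000000] = 0.000000
  V(3,2) = exp(-r*dt) * [p*0.000000 + (1-p)*19.171625] = 10.366252
  V(3,3) = exp(-r*dt) * [p*19.171625 + (1-p)*32.425100] = 26.113937
  V(2,0) = exp(-r*dt) * [p*0.000000 + (1-p)*0.000000] = 0.000000
  V(2,1) = exp(-r*dt) * [p*0.000000 + (1-p)*10.366252] = 5.605116
  V(2,2) = exp(-r*dt) * [p*10.366252 + (1-p)*26.113937] = 18.760061
  V(1,0) = exp(-r*dt) * [p*0.000000 + (1-p)*5.605116] = 3.030731
  V(1,1) = exp(-r*dt) * [p*5.605116 + (1-p)*18.760061] = 12.652626
  V(0,0) = exp(-r*dt) * [p*3.030731 + (1-p)*12.652626] = 8.197964

Answer: Price = V(0,0) = 8.1980


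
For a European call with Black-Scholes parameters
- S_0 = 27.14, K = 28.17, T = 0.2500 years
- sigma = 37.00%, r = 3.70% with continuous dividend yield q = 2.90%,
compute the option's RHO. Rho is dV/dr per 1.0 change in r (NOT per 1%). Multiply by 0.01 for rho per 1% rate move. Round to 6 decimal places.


d1 = -0.0980347431; d2 = -0.2830347431
phi(d1) = 0.3970297998; exp(-qT) = 0.9927762179; exp(-rT) = 0.9907926496
N(d2) = 0.3885751021
Rho = K*T*exp(-rT)*N(d2) = 28.1700 * 0.2500 * 0.9907926496 * 0.3885751021 = 2.711344

Answer: Rho = 2.711344


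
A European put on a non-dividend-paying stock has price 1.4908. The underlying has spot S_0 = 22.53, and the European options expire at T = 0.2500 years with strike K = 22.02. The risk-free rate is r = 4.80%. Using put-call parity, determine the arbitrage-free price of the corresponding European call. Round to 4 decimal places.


Answer: Call price = 2.2635

Derivation:
Put-call parity: C - P = S_0 * exp(-qT) - K * exp(-rT).
S_0 * exp(-qT) = 22.5300 * 1.00000000 = 22.53000000
K * exp(-rT) = 22.0200 * 0.98807171 = 21.75733912
C = P + S*exp(-qT) - K*exp(-rT)
C = 1.4908 + 22.53000000 - 21.75733912 = 2.2635


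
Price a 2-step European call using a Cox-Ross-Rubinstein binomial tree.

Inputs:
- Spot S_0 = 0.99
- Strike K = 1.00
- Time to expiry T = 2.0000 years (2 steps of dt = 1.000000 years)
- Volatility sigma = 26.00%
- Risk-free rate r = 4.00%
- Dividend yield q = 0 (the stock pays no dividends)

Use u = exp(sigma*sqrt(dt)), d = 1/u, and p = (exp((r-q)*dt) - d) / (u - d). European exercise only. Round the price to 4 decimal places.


Answer: Price = V(0,0) = 0.1616

Derivation:
dt = T/N = 1.000000
u = exp(sigma*sqrt(dt)) = 1.296930; d = 1/u = 0.771052
p = (exp((r-q)*dt) - d) / (u - d) = 0.512969
Discount per step: exp(-r*dt) = 0.960789
Stock lattice S(k, i) with i counting down-moves:
  k=0: S(0,0) = 0.9900
  k=1: S(1,0) = 1.2840; S(1,1) = 0.7633
  k=2: S(2,0) = 1.6652; S(2,1) = 0.9900; S(2,2) = 0.5886
Terminal payoffs V(N, i) = max(S_T - K, 0):
  V(2,0) = 0.665207; V(2,1) = 0.000000; V(2,2) = 0.000000
Backward induction: V(k, i) = exp(-r*dt) * [p * V(k+1, i) + (1-p) * V(k+1, i+1)].
  V(1,0) = exp(-r*dt) * [p*0.665207 + (1-p)*0.000000] = 0.327851
  V(1,1) = exp(-r*dt) * [p*0.000000 + (1-p)*0.000000] = 0.000000
  V(0,0) = exp(-r*dt) * [p*0.327851 + (1-p)*0.000000] = 0.161583


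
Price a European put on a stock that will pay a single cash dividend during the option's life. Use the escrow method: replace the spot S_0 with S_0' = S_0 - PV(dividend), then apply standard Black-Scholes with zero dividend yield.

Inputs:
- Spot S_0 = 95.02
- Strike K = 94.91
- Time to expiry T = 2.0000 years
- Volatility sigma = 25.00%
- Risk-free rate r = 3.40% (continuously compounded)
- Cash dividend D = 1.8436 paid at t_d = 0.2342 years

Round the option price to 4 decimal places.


PV(D) = D * exp(-r * t_d) = 1.8436 * 0.99206882 = 1.82897807
S_0' = S_0 - PV(D) = 95.0200 - 1.82897807 = 93.19102193
d1 = (ln(S_0'/K) + (r + sigma^2/2)*T) / (sigma*sqrt(T)) = 0.31741263
d2 = d1 - sigma*sqrt(T) = -0.03614076
exp(-rT) = 0.93426047
N(-d1) = 0.37546526; N(-d2) = 0.51441494
P = K * exp(-rT) * N(-d2) - S_0' * N(-d1) = 94.9100 * 0.93426047 * 0.51441494 - 93.19102193 * 0.37546526 = 10.6235

Answer: Price = 10.6235


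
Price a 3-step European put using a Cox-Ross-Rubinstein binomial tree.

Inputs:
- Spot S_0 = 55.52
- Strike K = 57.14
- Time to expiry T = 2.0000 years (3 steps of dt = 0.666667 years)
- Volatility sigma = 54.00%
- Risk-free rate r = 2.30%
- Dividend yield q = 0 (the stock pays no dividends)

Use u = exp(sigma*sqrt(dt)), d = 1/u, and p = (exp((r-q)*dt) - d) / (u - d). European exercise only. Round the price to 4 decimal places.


Answer: Price = V(0,0) = 17.1400

Derivation:
dt = T/N = 0.666667
u = exp(sigma*sqrt(dt)) = 1.554118; d = 1/u = 0.643452
p = (exp((r-q)*dt) - d) / (u - d) = 0.408492
Discount per step: exp(-r*dt) = 0.984784
Stock lattice S(k, i) with i counting down-moves:
  k=0: S(0,0) = 55.5200
  k=1: S(1,0) = 86.2846; S(1,1) = 35.7244
  k=2: S(2,0) = 134.0965; S(2,1) = 55.5200; S(2,2) = 22.9870
  k=3: S(3,0) = 208.4018; S(3,1) = 86.2846; S(3,2) = 35.7244; S(3,3) = 14.7910
Terminal payoffs V(N, i) = max(K - S_T, 0):
  V(3,0) = 0.000000; V(3,1) = 0.000000; V(3,2) = 21.415556; V(3,3) = 42.349000
Backward induction: V(k, i) = exp(-r*dt) * [p * V(k+1, i) + (1-p) * V(k+1, i+1)].
  V(2,0) = exp(-r*dt) * [p*0.000000 + (1-p)*0.000000] = 0.000000
  V(2,1) = exp(-r*dt) * [p*0.000000 + (1-p)*21.415556] = 12.474723
  V(2,2) = exp(-r*dt) * [p*21.415556 + (1-p)*42.349000] = 33.283578
  V(1,0) = exp(-r*dt) * [p*0.000000 + (1-p)*12.474723] = 7.266620
  V(1,1) = exp(-r*dt) * [p*12.474723 + (1-p)*33.283578] = 24.406218
  V(0,0) = exp(-r*dt) * [p*7.266620 + (1-p)*24.406218] = 17.139994


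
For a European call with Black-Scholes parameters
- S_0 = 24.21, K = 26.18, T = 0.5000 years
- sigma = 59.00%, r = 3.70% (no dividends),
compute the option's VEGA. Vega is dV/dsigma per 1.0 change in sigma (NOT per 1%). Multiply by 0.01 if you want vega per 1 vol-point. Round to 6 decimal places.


Answer: Vega = 6.814914

Derivation:
d1 = 0.0654253796; d2 = -0.3517676213
phi(d1) = 0.3980893612; exp(-qT) = 1.0000000000; exp(-rT) = 0.9816700746
Vega = S * exp(-qT) * phi(d1) * sqrt(T) = 24.2100 * 1.0000000000 * 0.3980893612 * 0.7071067812 = 6.814914


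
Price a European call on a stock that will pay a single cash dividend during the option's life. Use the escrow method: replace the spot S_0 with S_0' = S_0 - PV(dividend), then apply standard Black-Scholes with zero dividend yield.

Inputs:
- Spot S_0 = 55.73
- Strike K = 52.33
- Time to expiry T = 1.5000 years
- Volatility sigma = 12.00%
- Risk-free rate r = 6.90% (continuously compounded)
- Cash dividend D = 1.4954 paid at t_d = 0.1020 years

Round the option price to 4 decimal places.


Answer: Price = 7.7415

Derivation:
PV(D) = D * exp(-r * t_d) = 1.4954 * 0.99298671 = 1.48491232
S_0' = S_0 - PV(D) = 55.7300 - 1.48491232 = 54.24508768
d1 = (ln(S_0'/K) + (r + sigma^2/2)*T) / (sigma*sqrt(T)) = 1.02227153
d2 = d1 - sigma*sqrt(T) = 0.87530215
exp(-rT) = 0.90167602
N(d1) = 0.84667380; N(d2) = 0.80929524
C = S_0' * N(d1) - K * exp(-rT) * N(d2) = 54.24508768 * 0.84667380 - 52.3300 * 0.90167602 * 0.80929524 = 7.7415


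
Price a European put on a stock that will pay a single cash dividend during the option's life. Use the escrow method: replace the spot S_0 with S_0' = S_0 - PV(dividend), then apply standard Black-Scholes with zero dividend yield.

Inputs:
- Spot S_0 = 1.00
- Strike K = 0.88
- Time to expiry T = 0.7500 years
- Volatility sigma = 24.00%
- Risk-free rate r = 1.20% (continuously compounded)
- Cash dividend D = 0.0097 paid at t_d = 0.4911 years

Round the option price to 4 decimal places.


PV(D) = D * exp(-r * t_d) = 0.0097 * 0.99412413 = 0.00964300
S_0' = S_0 - PV(D) = 1.0000 - 0.00964300 = 0.99035700
d1 = (ln(S_0'/K) + (r + sigma^2/2)*T) / (sigma*sqrt(T)) = 0.71564285
d2 = d1 - sigma*sqrt(T) = 0.50779675
exp(-rT) = 0.99104038
N(-d1) = 0.23710595; N(-d2) = 0.30579794
P = K * exp(-rT) * N(-d2) - S_0' * N(-d1) = 0.8800 * 0.99104038 * 0.30579794 - 0.99035700 * 0.23710595 = 0.0319

Answer: Price = 0.0319


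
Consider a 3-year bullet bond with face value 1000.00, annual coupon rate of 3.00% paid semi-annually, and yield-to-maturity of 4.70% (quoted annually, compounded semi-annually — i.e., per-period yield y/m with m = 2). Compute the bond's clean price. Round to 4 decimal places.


Coupon per period c = face * coupon_rate / m = 15.000000
Periods per year m = 2; per-period yield y/m = 0.023500
Number of cashflows N = 6
Cashflows (t years, CF_t, discount factor 1/(1+y/m)^(m*t), PV):
  t = 0.5000: CF_t = 15.000000, DF = 0.977040, PV = 14.655594
  t = 1.0000: CF_t = 15.000000, DF = 0.954606, PV = 14.319095
  t = 1.5000: CF_t = 15.000000, DF = 0.932688, PV = 13.990322
  t = 2.0000: CF_t = 15.000000, DF = 0.911273, PV = 13.669098
  t = 2.5000: CF_t = 15.000000, DF = 0.890350, PV = 13.355250
  t = 3.0000: CF_t = 1015.000000, DF = 0.869907, PV = 882.955793
Price P = sum_t PV_t = 952.945152

Answer: Price = 952.9452


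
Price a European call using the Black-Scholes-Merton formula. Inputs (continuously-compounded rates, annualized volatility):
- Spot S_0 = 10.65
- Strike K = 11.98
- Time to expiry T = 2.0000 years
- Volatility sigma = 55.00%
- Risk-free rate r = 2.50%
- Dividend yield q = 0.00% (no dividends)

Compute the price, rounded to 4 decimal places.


Answer: Price = 2.9753

Derivation:
d1 = (ln(S/K) + (r - q + 0.5*sigma^2) * T) / (sigma * sqrt(T)) = 0.30189770
d2 = d1 - sigma * sqrt(T) = -0.47591976
exp(-rT) = 0.95122942; exp(-qT) = 1.00000000
C = S_0 * exp(-qT) * N(d1) - K * exp(-rT) * N(d2)
N(d1) = 0.61863497; N(d2) = 0.31706577
C = 10.6500 * 1.00000000 * 0.61863497 - 11.9800 * 0.95122942 * 0.31706577 = 2.9753


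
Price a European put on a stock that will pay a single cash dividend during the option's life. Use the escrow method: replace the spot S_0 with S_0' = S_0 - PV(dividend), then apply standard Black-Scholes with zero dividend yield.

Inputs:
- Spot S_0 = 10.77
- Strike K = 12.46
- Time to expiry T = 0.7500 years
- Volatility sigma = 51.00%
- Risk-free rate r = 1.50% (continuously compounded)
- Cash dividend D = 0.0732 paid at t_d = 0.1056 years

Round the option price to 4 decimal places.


PV(D) = D * exp(-r * t_d) = 0.0732 * 0.99841725 = 0.07308414
S_0' = S_0 - PV(D) = 10.7700 - 0.07308414 = 10.69691586
d1 = (ln(S_0'/K) + (r + sigma^2/2)*T) / (sigma*sqrt(T)) = -0.09912436
d2 = d1 - sigma*sqrt(T) = -0.54079732
exp(-rT) = 0.98881304
N(-d1) = 0.53948024; N(-d2) = 0.70567636
P = K * exp(-rT) * N(-d2) - S_0' * N(-d1) = 12.4600 * 0.98881304 * 0.70567636 - 10.69691586 * 0.53948024 = 2.9236

Answer: Price = 2.9236


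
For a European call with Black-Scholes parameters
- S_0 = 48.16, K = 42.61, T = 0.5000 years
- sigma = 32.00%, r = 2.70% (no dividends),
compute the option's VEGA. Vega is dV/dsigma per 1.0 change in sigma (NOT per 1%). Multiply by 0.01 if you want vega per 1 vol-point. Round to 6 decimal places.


Answer: Vega = 10.529507

Derivation:
d1 = 0.7139119481; d2 = 0.4876377781
phi(d1) = 0.3091979266; exp(-qT) = 1.0000000000; exp(-rT) = 0.9865907163
Vega = S * exp(-qT) * phi(d1) * sqrt(T) = 48.1600 * 1.0000000000 * 0.3091979266 * 0.7071067812 = 10.529507


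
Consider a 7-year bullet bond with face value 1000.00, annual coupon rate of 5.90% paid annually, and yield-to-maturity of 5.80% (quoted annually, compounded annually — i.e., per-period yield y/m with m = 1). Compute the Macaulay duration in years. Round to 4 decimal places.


Answer: Macaulay duration = 5.9362 years

Derivation:
Coupon per period c = face * coupon_rate / m = 59.000000
Periods per year m = 1; per-period yield y/m = 0.058000
Number of cashflows N = 7
Cashflows (t years, CF_t, discount factor 1/(1+y/m)^(m*t), PV):
  t = 1.0000: CF_t = 59.000000, DF = 0.945180, PV = 55.765595
  t = 2.0000: CF_t = 59.000000, DF = 0.893364, PV = 52.708502
  t = 3.0000: CF_t = 59.000000, DF = 0.844390, PV = 49.819000
  t = 4.0000: CF_t = 59.000000, DF = 0.798100, PV = 47.087902
  t = 5.0000: CF_t = 59.000000, DF = 0.754348, PV = 44.506524
  t = 6.0000: CF_t = 59.000000, DF = 0.712994, PV = 42.066657
  t = 7.0000: CF_t = 1059.000000, DF = 0.673908, PV = 713.668102
Price P = sum_t PV_t = 1005.622284
Macaulay numerator sum_t t * PV_t:
  t * PV_t at t = 1.0000: 55.765595
  t * PV_t at t = 2.0000: 105.417005
  t * PV_t at t = 3.0000: 149.457001
  t * PV_t at t = 4.0000: 188.351608
  t * PV_t at t = 5.0000: 222.532618
  t * PV_t at t = 6.0000: 252.399945
  t * PV_t at t = 7.0000: 4995.676716
Macaulay duration D = (sum_t t * PV_t) / P = 5969.600488 / 1005.622284 = 5.936225


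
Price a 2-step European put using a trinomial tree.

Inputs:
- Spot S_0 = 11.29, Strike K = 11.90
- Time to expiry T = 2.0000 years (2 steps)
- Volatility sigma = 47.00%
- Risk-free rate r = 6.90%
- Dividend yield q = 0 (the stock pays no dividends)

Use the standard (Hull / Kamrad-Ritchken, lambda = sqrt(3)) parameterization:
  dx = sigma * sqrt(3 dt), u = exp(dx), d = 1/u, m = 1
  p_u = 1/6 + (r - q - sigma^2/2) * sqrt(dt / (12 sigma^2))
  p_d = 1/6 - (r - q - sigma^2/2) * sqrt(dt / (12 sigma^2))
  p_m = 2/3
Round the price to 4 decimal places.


Answer: Price = V(0,0) = 2.1156

Derivation:
dt = T/N = 1.000000; dx = sigma*sqrt(3*dt) = 0.814064
u = exp(dx) = 2.257062; d = 1/u = 0.443054
p_u = 0.141208, p_m = 0.666667, p_d = 0.192125
Discount per step: exp(-r*dt) = 0.933327
Stock lattice S(k, j) with j the centered position index:
  k=0: S(0,+0) = 11.2900
  k=1: S(1,-1) = 5.0021; S(1,+0) = 11.2900; S(1,+1) = 25.4822
  k=2: S(2,-2) = 2.2162; S(2,-1) = 5.0021; S(2,+0) = 11.2900; S(2,+1) = 25.4822; S(2,+2) = 57.5150
Terminal payoffs V(N, j) = max(K - S_T, 0):
  V(2,-2) = 9.683810; V(2,-1) = 6.897922; V(2,+0) = 0.610000; V(2,+1) = 0.000000; V(2,+2) = 0.000000
Backward induction: V(k, j) = exp(-r*dt) * [p_u * V(k+1, j+1) + p_m * V(k+1, j) + p_d * V(k+1, j-1)]
  V(1,-1) = exp(-r*dt) * [p_u*0.610000 + p_m*6.897922 + p_d*9.683810] = 6.108863
  V(1,+0) = exp(-r*dt) * [p_u*0.000000 + p_m*0.610000 + p_d*6.897922] = 1.616459
  V(1,+1) = exp(-r*dt) * [p_u*0.000000 + p_m*0.000000 + p_d*0.610000] = 0.109383
  V(0,+0) = exp(-r*dt) * [p_u*0.109383 + p_m*1.616459 + p_d*6.108863] = 2.115620


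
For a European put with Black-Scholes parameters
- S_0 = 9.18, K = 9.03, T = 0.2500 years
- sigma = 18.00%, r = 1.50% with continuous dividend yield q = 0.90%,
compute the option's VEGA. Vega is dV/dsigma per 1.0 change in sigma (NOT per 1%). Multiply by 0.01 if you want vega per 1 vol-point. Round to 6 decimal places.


Answer: Vega = 1.773132

Derivation:
d1 = 0.2447204134; d2 = 0.1547204134
phi(d1) = 0.3871734196; exp(-qT) = 0.9977525294; exp(-rT) = 0.9962570225
Vega = S * exp(-qT) * phi(d1) * sqrt(T) = 9.1800 * 0.9977525294 * 0.3871734196 * 0.5000000000 = 1.773132


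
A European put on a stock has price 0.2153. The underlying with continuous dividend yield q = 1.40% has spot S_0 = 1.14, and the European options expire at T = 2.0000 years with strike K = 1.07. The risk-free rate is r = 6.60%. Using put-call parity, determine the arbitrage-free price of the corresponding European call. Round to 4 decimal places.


Answer: Call price = 0.3861

Derivation:
Put-call parity: C - P = S_0 * exp(-qT) - K * exp(-rT).
S_0 * exp(-qT) = 1.1400 * 0.97238837 = 1.10852274
K * exp(-rT) = 1.0700 * 0.87634100 = 0.93768486
C = P + S*exp(-qT) - K*exp(-rT)
C = 0.2153 + 1.10852274 - 0.93768486 = 0.3861


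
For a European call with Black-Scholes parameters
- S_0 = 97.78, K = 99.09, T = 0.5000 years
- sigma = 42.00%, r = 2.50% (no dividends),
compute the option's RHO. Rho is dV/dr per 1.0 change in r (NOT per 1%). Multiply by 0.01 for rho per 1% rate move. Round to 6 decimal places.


d1 = 0.1457701609; d2 = -0.1512146872
phi(d1) = 0.3947261668; exp(-qT) = 1.0000000000; exp(-rT) = 0.9875778005
N(d2) = 0.4399031824
Rho = K*T*exp(-rT)*N(d2) = 99.0900 * 0.5000 * 0.9875778005 * 0.4399031824 = 21.524261

Answer: Rho = 21.524261


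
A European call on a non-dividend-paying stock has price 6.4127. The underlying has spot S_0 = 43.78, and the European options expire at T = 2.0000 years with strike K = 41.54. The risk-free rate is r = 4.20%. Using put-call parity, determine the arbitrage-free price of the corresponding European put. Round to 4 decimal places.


Answer: Put price = 0.8259

Derivation:
Put-call parity: C - P = S_0 * exp(-qT) - K * exp(-rT).
S_0 * exp(-qT) = 43.7800 * 1.00000000 = 43.78000000
K * exp(-rT) = 41.5400 * 0.91943126 = 38.19317438
P = C - S*exp(-qT) + K*exp(-rT)
P = 6.4127 - 43.78000000 + 38.19317438 = 0.8259


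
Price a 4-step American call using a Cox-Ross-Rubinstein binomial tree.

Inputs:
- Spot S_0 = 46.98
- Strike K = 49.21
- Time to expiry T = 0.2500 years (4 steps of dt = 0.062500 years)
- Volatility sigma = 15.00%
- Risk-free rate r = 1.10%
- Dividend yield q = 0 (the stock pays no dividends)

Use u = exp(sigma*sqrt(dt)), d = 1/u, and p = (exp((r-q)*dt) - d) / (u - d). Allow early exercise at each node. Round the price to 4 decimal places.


dt = T/N = 0.062500
u = exp(sigma*sqrt(dt)) = 1.038212; d = 1/u = 0.963194
p = (exp((r-q)*dt) - d) / (u - d) = 0.499794
Discount per step: exp(-r*dt) = 0.999313
Stock lattice S(k, i) with i counting down-moves:
  k=0: S(0,0) = 46.9800
  k=1: S(1,0) = 48.7752; S(1,1) = 45.2509
  k=2: S(2,0) = 50.6390; S(2,1) = 46.9800; S(2,2) = 43.5854
  k=3: S(3,0) = 52.5740; S(3,1) = 48.7752; S(3,2) = 45.2509; S(3,3) = 41.9812
  k=4: S(4,0) = 54.5830; S(4,1) = 50.6390; S(4,2) = 46.9800; S(4,3) = 43.5854; S(4,4) = 40.4361
Terminal payoffs V(N, i) = max(S_T - K, 0):
  V(4,0) = 5.372973; V(4,1) = 1.428997; V(4,2) = 0.000000; V(4,3) = 0.000000; V(4,4) = 0.000000
Backward induction: V(k, i) = exp(-r*dt) * [p * V(k+1, i) + (1-p) * V(k+1, i+1)]; then take max(V_cont, immediate exercise) for American.
  V(3,0) = exp(-r*dt) * [p*5.372973 + (1-p)*1.428997] = 3.397835; exercise = 3.364015; V(3,0) = max -> 3.397835
  V(3,1) = exp(-r*dt) * [p*1.428997 + (1-p)*0.000000] = 0.713713; exercise = 0.000000; V(3,1) = max -> 0.713713
  V(3,2) = exp(-r*dt) * [p*0.000000 + (1-p)*0.000000] = 0.000000; exercise = 0.000000; V(3,2) = max -> 0.000000
  V(3,3) = exp(-r*dt) * [p*0.000000 + (1-p)*0.000000] = 0.000000; exercise = 0.000000; V(3,3) = max -> 0.000000
  V(2,0) = exp(-r*dt) * [p*3.397835 + (1-p)*0.713713] = 2.053808; exercise = 1.428997; V(2,0) = max -> 2.053808
  V(2,1) = exp(-r*dt) * [p*0.713713 + (1-p)*0.000000] = 0.356464; exercise = 0.000000; V(2,1) = max -> 0.356464
  V(2,2) = exp(-r*dt) * [p*0.000000 + (1-p)*0.000000] = 0.000000; exercise = 0.000000; V(2,2) = max -> 0.000000
  V(1,0) = exp(-r*dt) * [p*2.053808 + (1-p)*0.356464] = 1.203958; exercise = 0.000000; V(1,0) = max -> 1.203958
  V(1,1) = exp(-r*dt) * [p*0.356464 + (1-p)*0.000000] = 0.178036; exercise = 0.000000; V(1,1) = max -> 0.178036
  V(0,0) = exp(-r*dt) * [p*1.203958 + (1-p)*0.178036] = 0.690311; exercise = 0.000000; V(0,0) = max -> 0.690311

Answer: Price = V(0,0) = 0.6903


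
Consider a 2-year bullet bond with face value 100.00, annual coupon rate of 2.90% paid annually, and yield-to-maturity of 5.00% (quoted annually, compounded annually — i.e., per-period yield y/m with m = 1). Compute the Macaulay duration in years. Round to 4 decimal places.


Coupon per period c = face * coupon_rate / m = 2.900000
Periods per year m = 1; per-period yield y/m = 0.050000
Number of cashflows N = 2
Cashflows (t years, CF_t, discount factor 1/(1+y/m)^(m*t), PV):
  t = 1.0000: CF_t = 2.900000, DF = 0.952381, PV = 2.761905
  t = 2.0000: CF_t = 102.900000, DF = 0.907029, PV = 93.333333
Price P = sum_t PV_t = 96.095238
Macaulay numerator sum_t t * PV_t:
  t * PV_t at t = 1.0000: 2.761905
  t * PV_t at t = 2.0000: 186.666667
Macaulay duration D = (sum_t t * PV_t) / P = 189.428571 / 96.095238 = 1.971259

Answer: Macaulay duration = 1.9713 years


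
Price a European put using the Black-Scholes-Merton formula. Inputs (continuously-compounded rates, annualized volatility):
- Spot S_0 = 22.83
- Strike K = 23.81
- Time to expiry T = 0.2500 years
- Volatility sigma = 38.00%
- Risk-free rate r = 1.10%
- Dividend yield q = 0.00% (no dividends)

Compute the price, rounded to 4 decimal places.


Answer: Price = 2.2572

Derivation:
d1 = (ln(S/K) + (r - q + 0.5*sigma^2) * T) / (sigma * sqrt(T)) = -0.11173789
d2 = d1 - sigma * sqrt(T) = -0.30173789
exp(-rT) = 0.99725378; exp(-qT) = 1.00000000
P = K * exp(-rT) * N(-d2) - S_0 * exp(-qT) * N(-d1)
N(-d1) = 0.54448438; N(-d2) = 0.61857406
P = 23.8100 * 0.99725378 * 0.61857406 - 22.8300 * 1.00000000 * 0.54448438 = 2.2572


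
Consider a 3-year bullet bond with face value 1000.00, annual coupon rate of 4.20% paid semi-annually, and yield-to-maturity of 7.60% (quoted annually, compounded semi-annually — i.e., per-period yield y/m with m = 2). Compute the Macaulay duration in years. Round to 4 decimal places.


Answer: Macaulay duration = 2.8412 years

Derivation:
Coupon per period c = face * coupon_rate / m = 21.000000
Periods per year m = 2; per-period yield y/m = 0.038000
Number of cashflows N = 6
Cashflows (t years, CF_t, discount factor 1/(1+y/m)^(m*t), PV):
  t = 0.5000: CF_t = 21.000000, DF = 0.963391, PV = 20.231214
  t = 1.0000: CF_t = 21.000000, DF = 0.928122, PV = 19.490572
  t = 1.5000: CF_t = 21.000000, DF = 0.894145, PV = 18.777044
  t = 2.0000: CF_t = 21.000000, DF = 0.861411, PV = 18.089638
  t = 2.5000: CF_t = 21.000000, DF = 0.829876, PV = 17.427397
  t = 3.0000: CF_t = 1021.000000, DF = 0.799495, PV = 816.284633
Price P = sum_t PV_t = 910.300499
Macaulay numerator sum_t t * PV_t:
  t * PV_t at t = 0.5000: 10.115607
  t * PV_t at t = 1.0000: 19.490572
  t * PV_t at t = 1.5000: 28.165567
  t * PV_t at t = 2.0000: 36.179276
  t * PV_t at t = 2.5000: 43.568493
  t * PV_t at t = 3.0000: 2448.853900
Macaulay duration D = (sum_t t * PV_t) / P = 2586.373415 / 910.300499 = 2.841230


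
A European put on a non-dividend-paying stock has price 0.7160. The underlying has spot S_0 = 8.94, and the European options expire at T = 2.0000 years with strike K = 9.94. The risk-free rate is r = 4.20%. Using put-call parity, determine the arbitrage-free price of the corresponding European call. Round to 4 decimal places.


Answer: Call price = 0.5169

Derivation:
Put-call parity: C - P = S_0 * exp(-qT) - K * exp(-rT).
S_0 * exp(-qT) = 8.9400 * 1.00000000 = 8.94000000
K * exp(-rT) = 9.9400 * 0.91943126 = 9.13914669
C = P + S*exp(-qT) - K*exp(-rT)
C = 0.7160 + 8.94000000 - 9.13914669 = 0.5169


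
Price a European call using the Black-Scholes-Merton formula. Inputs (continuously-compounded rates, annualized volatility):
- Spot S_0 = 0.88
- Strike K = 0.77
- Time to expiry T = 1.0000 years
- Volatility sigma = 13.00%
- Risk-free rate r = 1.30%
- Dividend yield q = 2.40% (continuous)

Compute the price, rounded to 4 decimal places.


d1 = (ln(S/K) + (r - q + 0.5*sigma^2) * T) / (sigma * sqrt(T)) = 1.00754917
d2 = d1 - sigma * sqrt(T) = 0.87754917
exp(-rT) = 0.98708414; exp(-qT) = 0.97628571
C = S_0 * exp(-qT) * N(d1) - K * exp(-rT) * N(d2)
N(d1) = 0.84316453; N(d2) = 0.80990579
C = 0.8800 * 0.97628571 * 0.84316453 - 0.7700 * 0.98708414 * 0.80990579 = 0.1088

Answer: Price = 0.1088


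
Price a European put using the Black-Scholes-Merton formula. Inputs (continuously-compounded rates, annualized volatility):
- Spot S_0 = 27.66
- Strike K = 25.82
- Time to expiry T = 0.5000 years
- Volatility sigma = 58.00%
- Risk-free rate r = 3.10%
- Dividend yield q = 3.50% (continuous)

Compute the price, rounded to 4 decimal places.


Answer: Price = 3.4505

Derivation:
d1 = (ln(S/K) + (r - q + 0.5*sigma^2) * T) / (sigma * sqrt(T)) = 0.36803187
d2 = d1 - sigma * sqrt(T) = -0.04209007
exp(-rT) = 0.98461951; exp(-qT) = 0.98265224
P = K * exp(-rT) * N(-d2) - S_0 * exp(-qT) * N(-d1)
N(-d1) = 0.35642474; N(-d2) = 0.51678655
P = 25.8200 * 0.98461951 * 0.51678655 - 27.6600 * 0.98265224 * 0.35642474 = 3.4505


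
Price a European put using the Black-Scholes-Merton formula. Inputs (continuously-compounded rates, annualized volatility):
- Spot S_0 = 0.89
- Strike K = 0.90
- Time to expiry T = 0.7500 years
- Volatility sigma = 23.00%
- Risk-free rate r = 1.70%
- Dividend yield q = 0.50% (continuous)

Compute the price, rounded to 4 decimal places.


Answer: Price = 0.0714

Derivation:
d1 = (ln(S/K) + (r - q + 0.5*sigma^2) * T) / (sigma * sqrt(T)) = 0.08868200
d2 = d1 - sigma * sqrt(T) = -0.11050384
exp(-rT) = 0.98733094; exp(-qT) = 0.99625702
P = K * exp(-rT) * N(-d2) - S_0 * exp(-qT) * N(-d1)
N(-d1) = 0.46466732; N(-d2) = 0.54399510
P = 0.9000 * 0.98733094 * 0.54399510 - 0.8900 * 0.99625702 * 0.46466732 = 0.0714


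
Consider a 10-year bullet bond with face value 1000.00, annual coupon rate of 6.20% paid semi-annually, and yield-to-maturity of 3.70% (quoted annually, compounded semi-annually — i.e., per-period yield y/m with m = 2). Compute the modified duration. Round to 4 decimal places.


Answer: Modified duration = 7.7046

Derivation:
Coupon per period c = face * coupon_rate / m = 31.000000
Periods per year m = 2; per-period yield y/m = 0.018500
Number of cashflows N = 20
Cashflows (t years, CF_t, discount factor 1/(1+y/m)^(m*t), PV):
  t = 0.5000: CF_t = 31.000000, DF = 0.981836, PV = 30.436917
  t = 1.0000: CF_t = 31.000000, DF = 0.964002, PV = 29.884062
  t = 1.5000: CF_t = 31.000000, DF = 0.946492, PV = 29.341249
  t = 2.0000: CF_t = 31.000000, DF = 0.929300, PV = 28.808295
  t = 2.5000: CF_t = 31.000000, DF = 0.912420, PV = 28.285022
  t = 3.0000: CF_t = 31.000000, DF = 0.895847, PV = 27.771254
  t = 3.5000: CF_t = 31.000000, DF = 0.879575, PV = 27.266818
  t = 4.0000: CF_t = 31.000000, DF = 0.863598, PV = 26.771544
  t = 4.5000: CF_t = 31.000000, DF = 0.847912, PV = 26.285267
  t = 5.0000: CF_t = 31.000000, DF = 0.832510, PV = 25.807822
  t = 5.5000: CF_t = 31.000000, DF = 0.817389, PV = 25.339050
  t = 6.0000: CF_t = 31.000000, DF = 0.802542, PV = 24.878792
  t = 6.5000: CF_t = 31.000000, DF = 0.787964, PV = 24.426895
  t = 7.0000: CF_t = 31.000000, DF = 0.773652, PV = 23.983205
  t = 7.5000: CF_t = 31.000000, DF = 0.759599, PV = 23.547575
  t = 8.0000: CF_t = 31.000000, DF = 0.745802, PV = 23.119858
  t = 8.5000: CF_t = 31.000000, DF = 0.732255, PV = 22.699910
  t = 9.0000: CF_t = 31.000000, DF = 0.718954, PV = 22.287589
  t = 9.5000: CF_t = 31.000000, DF = 0.705895, PV = 21.882758
  t = 10.0000: CF_t = 1031.000000, DF = 0.693074, PV = 714.558844
Price P = sum_t PV_t = 1207.382728
First compute Macaulay numerator sum_t t * PV_t:
  t * PV_t at t = 0.5000: 15.218459
  t * PV_t at t = 1.0000: 29.884062
  t * PV_t at t = 1.5000: 44.011873
  t * PV_t at t = 2.0000: 57.616591
  t * PV_t at t = 2.5000: 70.712556
  t * PV_t at t = 3.0000: 83.313763
  t * PV_t at t = 3.5000: 95.433863
  t * PV_t at t = 4.0000: 107.086178
  t * PV_t at t = 4.5000: 118.283702
  t * PV_t at t = 5.0000: 129.039112
  t * PV_t at t = 5.5000: 139.364775
  t * PV_t at t = 6.0000: 149.272754
  t * PV_t at t = 6.5000: 158.774816
  t * PV_t at t = 7.0000: 167.882438
  t * PV_t at t = 7.5000: 176.606815
  t * PV_t at t = 8.0000: 184.958863
  t * PV_t at t = 8.5000: 192.949231
  t * PV_t at t = 9.0000: 200.588303
  t * PV_t at t = 9.5000: 207.886202
  t * PV_t at t = 10.0000: 7145.588436
Macaulay duration D = 9474.472789 / 1207.382728 = 7.847116
Modified duration = D / (1 + y/m) = 7.847116 / (1 + 0.018500) = 7.704582
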